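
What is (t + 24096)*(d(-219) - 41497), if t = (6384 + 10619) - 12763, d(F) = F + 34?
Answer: -1181101152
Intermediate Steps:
d(F) = 34 + F
t = 4240 (t = 17003 - 12763 = 4240)
(t + 24096)*(d(-219) - 41497) = (4240 + 24096)*((34 - 219) - 41497) = 28336*(-185 - 41497) = 28336*(-41682) = -1181101152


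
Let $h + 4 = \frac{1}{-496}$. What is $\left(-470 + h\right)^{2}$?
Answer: $\frac{55274361025}{246016} \approx 2.2468 \cdot 10^{5}$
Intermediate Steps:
$h = - \frac{1985}{496}$ ($h = -4 + \frac{1}{-496} = -4 - \frac{1}{496} = - \frac{1985}{496} \approx -4.002$)
$\left(-470 + h\right)^{2} = \left(-470 - \frac{1985}{496}\right)^{2} = \left(- \frac{235105}{496}\right)^{2} = \frac{55274361025}{246016}$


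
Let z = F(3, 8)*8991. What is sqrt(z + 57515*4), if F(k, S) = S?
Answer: 2*sqrt(75497) ≈ 549.53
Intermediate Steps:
z = 71928 (z = 8*8991 = 71928)
sqrt(z + 57515*4) = sqrt(71928 + 57515*4) = sqrt(71928 + 230060) = sqrt(301988) = 2*sqrt(75497)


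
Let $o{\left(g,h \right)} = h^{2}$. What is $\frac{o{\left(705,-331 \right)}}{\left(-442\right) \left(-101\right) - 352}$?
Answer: $\frac{109561}{44290} \approx 2.4737$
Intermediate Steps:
$\frac{o{\left(705,-331 \right)}}{\left(-442\right) \left(-101\right) - 352} = \frac{\left(-331\right)^{2}}{\left(-442\right) \left(-101\right) - 352} = \frac{109561}{44642 - 352} = \frac{109561}{44290}$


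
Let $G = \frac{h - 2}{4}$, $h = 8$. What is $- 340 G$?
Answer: $-510$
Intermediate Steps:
$G = \frac{3}{2}$ ($G = \frac{8 - 2}{4} = \frac{1}{4} \cdot 6 = \frac{3}{2} \approx 1.5$)
$- 340 G = \left(-340\right) \frac{3}{2} = -510$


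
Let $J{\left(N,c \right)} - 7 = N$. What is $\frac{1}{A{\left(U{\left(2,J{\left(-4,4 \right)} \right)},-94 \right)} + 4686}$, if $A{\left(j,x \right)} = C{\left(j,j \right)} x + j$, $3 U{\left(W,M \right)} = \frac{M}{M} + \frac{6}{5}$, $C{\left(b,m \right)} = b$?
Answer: $\frac{5}{23089} \approx 0.00021655$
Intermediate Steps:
$J{\left(N,c \right)} = 7 + N$
$U{\left(W,M \right)} = \frac{11}{15}$ ($U{\left(W,M \right)} = \frac{\frac{M}{M} + \frac{6}{5}}{3} = \frac{1 + 6 \cdot \frac{1}{5}}{3} = \frac{1 + \frac{6}{5}}{3} = \frac{1}{3} \cdot \frac{11}{5} = \frac{11}{15}$)
$A{\left(j,x \right)} = j + j x$ ($A{\left(j,x \right)} = j x + j = j + j x$)
$\frac{1}{A{\left(U{\left(2,J{\left(-4,4 \right)} \right)},-94 \right)} + 4686} = \frac{1}{\frac{11 \left(1 - 94\right)}{15} + 4686} = \frac{1}{\frac{11}{15} \left(-93\right) + 4686} = \frac{1}{- \frac{341}{5} + 4686} = \frac{1}{\frac{23089}{5}} = \frac{5}{23089}$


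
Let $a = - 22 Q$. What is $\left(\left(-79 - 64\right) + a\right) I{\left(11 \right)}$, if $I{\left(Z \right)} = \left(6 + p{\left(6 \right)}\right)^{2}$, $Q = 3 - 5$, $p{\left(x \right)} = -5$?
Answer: $-99$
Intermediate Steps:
$Q = -2$
$I{\left(Z \right)} = 1$ ($I{\left(Z \right)} = \left(6 - 5\right)^{2} = 1^{2} = 1$)
$a = 44$ ($a = \left(-22\right) \left(-2\right) = 44$)
$\left(\left(-79 - 64\right) + a\right) I{\left(11 \right)} = \left(\left(-79 - 64\right) + 44\right) 1 = \left(-143 + 44\right) 1 = \left(-99\right) 1 = -99$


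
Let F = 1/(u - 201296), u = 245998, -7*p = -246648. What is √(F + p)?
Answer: √1436935872542/6386 ≈ 187.71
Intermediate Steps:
p = 246648/7 (p = -⅐*(-246648) = 246648/7 ≈ 35235.)
F = 1/44702 (F = 1/(245998 - 201296) = 1/44702 ≈ 2.2370e-5)
√(F + p) = √(1/44702 + 246648/7) = √(225013447/6386) = √1436935872542/6386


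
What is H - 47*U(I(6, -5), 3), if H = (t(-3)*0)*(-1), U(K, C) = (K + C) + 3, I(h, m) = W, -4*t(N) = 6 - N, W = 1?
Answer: -329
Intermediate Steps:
t(N) = -3/2 + N/4 (t(N) = -(6 - N)/4 = -3/2 + N/4)
I(h, m) = 1
U(K, C) = 3 + C + K (U(K, C) = (C + K) + 3 = 3 + C + K)
H = 0 (H = ((-3/2 + (¼)*(-3))*0)*(-1) = ((-3/2 - ¾)*0)*(-1) = -9/4*0*(-1) = 0*(-1) = 0)
H - 47*U(I(6, -5), 3) = 0 - 47*(3 + 3 + 1) = 0 - 47*7 = 0 - 329 = -329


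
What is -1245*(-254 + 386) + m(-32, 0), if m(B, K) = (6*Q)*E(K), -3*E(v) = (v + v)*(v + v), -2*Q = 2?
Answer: -164340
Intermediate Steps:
Q = -1 (Q = -½*2 = -1)
E(v) = -4*v²/3 (E(v) = -(v + v)*(v + v)/3 = -2*v*2*v/3 = -4*v²/3)
m(B, K) = 8*K² (m(B, K) = (6*(-1))*(-4*K²/3) = -(-8)*K² = 8*K²)
-1245*(-254 + 386) + m(-32, 0) = -1245*(-254 + 386) + 8*0² = -1245*132 + 8*0 = -164340 + 0 = -164340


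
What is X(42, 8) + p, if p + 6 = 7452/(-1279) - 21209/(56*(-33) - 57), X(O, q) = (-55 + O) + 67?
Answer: 1022693/19185 ≈ 53.307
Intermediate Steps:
X(O, q) = 12 + O
p = -13297/19185 (p = -6 + (7452/(-1279) - 21209/(56*(-33) - 57)) = -6 + (7452*(-1/1279) - 21209/(-1848 - 57)) = -6 + (-7452/1279 - 21209/(-1905)) = -6 + (-7452/1279 - 21209*(-1/1905)) = -6 + (-7452/1279 + 167/15) = -6 + 101813/19185 = -13297/19185 ≈ -0.69309)
X(42, 8) + p = (12 + 42) - 13297/19185 = 54 - 13297/19185 = 1022693/19185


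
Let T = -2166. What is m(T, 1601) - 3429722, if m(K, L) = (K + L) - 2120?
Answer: -3432407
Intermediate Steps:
m(K, L) = -2120 + K + L
m(T, 1601) - 3429722 = (-2120 - 2166 + 1601) - 3429722 = -2685 - 3429722 = -3432407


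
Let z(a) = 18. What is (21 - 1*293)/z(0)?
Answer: -136/9 ≈ -15.111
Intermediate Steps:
(21 - 1*293)/z(0) = (21 - 1*293)/18 = (21 - 293)*(1/18) = -272*1/18 = -136/9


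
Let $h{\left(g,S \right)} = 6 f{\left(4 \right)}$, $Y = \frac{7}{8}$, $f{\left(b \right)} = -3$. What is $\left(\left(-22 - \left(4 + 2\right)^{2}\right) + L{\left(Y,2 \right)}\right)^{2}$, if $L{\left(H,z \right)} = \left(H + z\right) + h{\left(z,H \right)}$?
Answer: $\frac{342225}{64} \approx 5347.3$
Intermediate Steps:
$Y = \frac{7}{8}$ ($Y = 7 \cdot \frac{1}{8} = \frac{7}{8} \approx 0.875$)
$h{\left(g,S \right)} = -18$ ($h{\left(g,S \right)} = 6 \left(-3\right) = -18$)
$L{\left(H,z \right)} = -18 + H + z$ ($L{\left(H,z \right)} = \left(H + z\right) - 18 = -18 + H + z$)
$\left(\left(-22 - \left(4 + 2\right)^{2}\right) + L{\left(Y,2 \right)}\right)^{2} = \left(\left(-22 - \left(4 + 2\right)^{2}\right) + \left(-18 + \frac{7}{8} + 2\right)\right)^{2} = \left(\left(-22 - 6^{2}\right) - \frac{121}{8}\right)^{2} = \left(\left(-22 - 36\right) - \frac{121}{8}\right)^{2} = \left(-58 - \frac{121}{8}\right)^{2} = \left(- \frac{585}{8}\right)^{2} = \frac{342225}{64}$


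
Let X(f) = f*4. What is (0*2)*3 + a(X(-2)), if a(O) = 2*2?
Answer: 4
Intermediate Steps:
X(f) = 4*f
a(O) = 4
(0*2)*3 + a(X(-2)) = (0*2)*3 + 4 = 0*3 + 4 = 0 + 4 = 4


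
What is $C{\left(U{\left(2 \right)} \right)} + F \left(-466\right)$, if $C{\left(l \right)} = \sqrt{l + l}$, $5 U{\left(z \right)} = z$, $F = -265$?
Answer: $123490 + \frac{2 \sqrt{5}}{5} \approx 1.2349 \cdot 10^{5}$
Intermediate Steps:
$U{\left(z \right)} = \frac{z}{5}$
$C{\left(l \right)} = \sqrt{2} \sqrt{l}$ ($C{\left(l \right)} = \sqrt{2 l} = \sqrt{2} \sqrt{l}$)
$C{\left(U{\left(2 \right)} \right)} + F \left(-466\right) = \sqrt{2} \sqrt{\frac{1}{5} \cdot 2} - -123490 = \sqrt{2} \sqrt{\frac{2}{5}} + 123490 = \sqrt{2} \frac{\sqrt{10}}{5} + 123490 = \frac{2 \sqrt{5}}{5} + 123490 = 123490 + \frac{2 \sqrt{5}}{5}$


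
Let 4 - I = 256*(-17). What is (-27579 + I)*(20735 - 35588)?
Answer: 344931219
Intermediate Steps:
I = 4356 (I = 4 - 256*(-17) = 4 - 1*(-4352) = 4 + 4352 = 4356)
(-27579 + I)*(20735 - 35588) = (-27579 + 4356)*(20735 - 35588) = -23223*(-14853) = 344931219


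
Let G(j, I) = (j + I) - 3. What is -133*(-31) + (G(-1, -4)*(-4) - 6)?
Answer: 4149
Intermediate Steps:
G(j, I) = -3 + I + j (G(j, I) = (I + j) - 3 = -3 + I + j)
-133*(-31) + (G(-1, -4)*(-4) - 6) = -133*(-31) + ((-3 - 4 - 1)*(-4) - 6) = 4123 + (-8*(-4) - 6) = 4123 + (32 - 6) = 4123 + 26 = 4149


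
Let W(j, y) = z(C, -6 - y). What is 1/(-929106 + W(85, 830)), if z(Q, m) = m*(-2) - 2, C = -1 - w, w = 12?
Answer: -1/927436 ≈ -1.0782e-6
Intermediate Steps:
C = -13 (C = -1 - 1*12 = -1 - 12 = -13)
z(Q, m) = -2 - 2*m (z(Q, m) = -2*m - 2 = -2 - 2*m)
W(j, y) = 10 + 2*y (W(j, y) = -2 - 2*(-6 - y) = -2 + (12 + 2*y) = 10 + 2*y)
1/(-929106 + W(85, 830)) = 1/(-929106 + (10 + 2*830)) = 1/(-929106 + (10 + 1660)) = 1/(-929106 + 1670) = 1/(-927436) = -1/927436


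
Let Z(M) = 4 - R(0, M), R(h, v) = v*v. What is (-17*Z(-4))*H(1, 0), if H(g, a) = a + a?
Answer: 0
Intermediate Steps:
R(h, v) = v**2
H(g, a) = 2*a
Z(M) = 4 - M**2
(-17*Z(-4))*H(1, 0) = (-17*(4 - 1*(-4)**2))*(2*0) = -17*(4 - 1*16)*0 = -17*(4 - 16)*0 = -17*(-12)*0 = 204*0 = 0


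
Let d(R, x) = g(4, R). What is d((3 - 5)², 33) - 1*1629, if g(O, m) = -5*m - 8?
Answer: -1657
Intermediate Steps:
g(O, m) = -8 - 5*m
d(R, x) = -8 - 5*R
d((3 - 5)², 33) - 1*1629 = (-8 - 5*(3 - 5)²) - 1*1629 = (-8 - 5*(-2)²) - 1629 = (-8 - 5*4) - 1629 = (-8 - 20) - 1629 = -28 - 1629 = -1657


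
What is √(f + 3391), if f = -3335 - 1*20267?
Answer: I*√20211 ≈ 142.17*I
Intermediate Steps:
f = -23602 (f = -3335 - 20267 = -23602)
√(f + 3391) = √(-23602 + 3391) = √(-20211) = I*√20211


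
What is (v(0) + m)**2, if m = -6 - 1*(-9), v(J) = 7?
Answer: 100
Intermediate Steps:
m = 3 (m = -6 + 9 = 3)
(v(0) + m)**2 = (7 + 3)**2 = 10**2 = 100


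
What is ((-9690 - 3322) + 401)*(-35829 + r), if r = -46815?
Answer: 1042223484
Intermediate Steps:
((-9690 - 3322) + 401)*(-35829 + r) = ((-9690 - 3322) + 401)*(-35829 - 46815) = (-13012 + 401)*(-82644) = -12611*(-82644) = 1042223484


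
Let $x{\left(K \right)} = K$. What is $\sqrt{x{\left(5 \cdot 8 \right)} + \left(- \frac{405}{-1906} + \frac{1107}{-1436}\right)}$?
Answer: $\frac{\sqrt{18466694507653}}{684254} \approx 6.2803$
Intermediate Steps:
$\sqrt{x{\left(5 \cdot 8 \right)} + \left(- \frac{405}{-1906} + \frac{1107}{-1436}\right)} = \sqrt{5 \cdot 8 + \left(- \frac{405}{-1906} + \frac{1107}{-1436}\right)} = \sqrt{40 + \left(\left(-405\right) \left(- \frac{1}{1906}\right) + 1107 \left(- \frac{1}{1436}\right)\right)} = \sqrt{40 + \left(\frac{405}{1906} - \frac{1107}{1436}\right)} = \sqrt{40 - \frac{764181}{1368508}} = \sqrt{\frac{53976139}{1368508}} = \frac{\sqrt{18466694507653}}{684254}$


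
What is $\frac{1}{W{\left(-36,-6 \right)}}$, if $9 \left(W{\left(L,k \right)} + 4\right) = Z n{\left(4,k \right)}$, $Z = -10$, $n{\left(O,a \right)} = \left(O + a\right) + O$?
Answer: $- \frac{9}{56} \approx -0.16071$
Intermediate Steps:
$n{\left(O,a \right)} = a + 2 O$
$W{\left(L,k \right)} = - \frac{116}{9} - \frac{10 k}{9}$ ($W{\left(L,k \right)} = -4 + \frac{\left(-10\right) \left(k + 2 \cdot 4\right)}{9} = -4 + \frac{\left(-10\right) \left(k + 8\right)}{9} = -4 + \frac{\left(-10\right) \left(8 + k\right)}{9} = -4 + \frac{-80 - 10 k}{9} = -4 - \left(\frac{80}{9} + \frac{10 k}{9}\right) = - \frac{116}{9} - \frac{10 k}{9}$)
$\frac{1}{W{\left(-36,-6 \right)}} = \frac{1}{- \frac{116}{9} - - \frac{20}{3}} = \frac{1}{- \frac{116}{9} + \frac{20}{3}} = \frac{1}{- \frac{56}{9}} = - \frac{9}{56}$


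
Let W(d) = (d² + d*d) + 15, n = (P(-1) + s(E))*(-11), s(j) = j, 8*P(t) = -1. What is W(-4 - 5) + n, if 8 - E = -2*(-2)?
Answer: 1075/8 ≈ 134.38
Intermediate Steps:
E = 4 (E = 8 - (-2)*(-2) = 8 - 1*4 = 8 - 4 = 4)
P(t) = -⅛ (P(t) = (⅛)*(-1) = -⅛)
n = -341/8 (n = (-⅛ + 4)*(-11) = (31/8)*(-11) = -341/8 ≈ -42.625)
W(d) = 15 + 2*d² (W(d) = (d² + d²) + 15 = 2*d² + 15 = 15 + 2*d²)
W(-4 - 5) + n = (15 + 2*(-4 - 5)²) - 341/8 = (15 + 2*(-9)²) - 341/8 = (15 + 2*81) - 341/8 = (15 + 162) - 341/8 = 177 - 341/8 = 1075/8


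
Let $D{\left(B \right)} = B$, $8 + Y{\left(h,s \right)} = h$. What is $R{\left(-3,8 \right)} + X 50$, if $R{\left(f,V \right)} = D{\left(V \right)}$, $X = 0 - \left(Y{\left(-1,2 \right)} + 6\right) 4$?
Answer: $608$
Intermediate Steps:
$Y{\left(h,s \right)} = -8 + h$
$X = 12$ ($X = 0 - \left(\left(-8 - 1\right) + 6\right) 4 = 0 - \left(-9 + 6\right) 4 = 0 - \left(-3\right) 4 = 0 - -12 = 0 + 12 = 12$)
$R{\left(f,V \right)} = V$
$R{\left(-3,8 \right)} + X 50 = 8 + 12 \cdot 50 = 8 + 600 = 608$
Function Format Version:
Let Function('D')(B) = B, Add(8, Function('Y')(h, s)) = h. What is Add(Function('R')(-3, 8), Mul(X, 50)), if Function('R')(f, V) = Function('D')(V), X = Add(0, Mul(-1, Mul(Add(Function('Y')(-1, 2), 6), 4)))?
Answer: 608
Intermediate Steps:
Function('Y')(h, s) = Add(-8, h)
X = 12 (X = Add(0, Mul(-1, Mul(Add(Add(-8, -1), 6), 4))) = Add(0, Mul(-1, Mul(Add(-9, 6), 4))) = Add(0, Mul(-1, Mul(-3, 4))) = Add(0, Mul(-1, -12)) = Add(0, 12) = 12)
Function('R')(f, V) = V
Add(Function('R')(-3, 8), Mul(X, 50)) = Add(8, Mul(12, 50)) = Add(8, 600) = 608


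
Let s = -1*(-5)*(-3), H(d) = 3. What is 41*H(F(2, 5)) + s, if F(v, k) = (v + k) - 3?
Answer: 108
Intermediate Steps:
F(v, k) = -3 + k + v (F(v, k) = (k + v) - 3 = -3 + k + v)
s = -15 (s = 5*(-3) = -15)
41*H(F(2, 5)) + s = 41*3 - 15 = 123 - 15 = 108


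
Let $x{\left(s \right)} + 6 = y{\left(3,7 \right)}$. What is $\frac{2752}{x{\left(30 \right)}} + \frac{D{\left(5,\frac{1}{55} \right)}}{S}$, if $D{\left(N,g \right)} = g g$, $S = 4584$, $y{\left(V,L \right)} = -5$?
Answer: $- \frac{3469171199}{13866600} \approx -250.18$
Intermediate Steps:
$x{\left(s \right)} = -11$ ($x{\left(s \right)} = -6 - 5 = -11$)
$D{\left(N,g \right)} = g^{2}$
$\frac{2752}{x{\left(30 \right)}} + \frac{D{\left(5,\frac{1}{55} \right)}}{S} = \frac{2752}{-11} + \frac{\left(\frac{1}{55}\right)^{2}}{4584} = 2752 \left(- \frac{1}{11}\right) + \left(\frac{1}{55}\right)^{2} \cdot \frac{1}{4584} = - \frac{2752}{11} + \frac{1}{3025} \cdot \frac{1}{4584} = - \frac{2752}{11} + \frac{1}{13866600} = - \frac{3469171199}{13866600}$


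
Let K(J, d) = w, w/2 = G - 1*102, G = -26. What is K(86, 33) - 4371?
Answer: -4627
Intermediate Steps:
w = -256 (w = 2*(-26 - 1*102) = 2*(-26 - 102) = 2*(-128) = -256)
K(J, d) = -256
K(86, 33) - 4371 = -256 - 4371 = -4627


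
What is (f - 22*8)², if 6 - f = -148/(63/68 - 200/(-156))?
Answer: 363843001636/34304449 ≈ 10606.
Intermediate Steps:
f = 427638/5857 (f = 6 - (-148)/(63/68 - 200/(-156)) = 6 - (-148)/(63*(1/68) - 200*(-1/156)) = 6 - (-148)/(63/68 + 50/39) = 6 - (-148)/5857/2652 = 6 - (-148)*2652/5857 = 6 - 1*(-392496/5857) = 6 + 392496/5857 = 427638/5857 ≈ 73.013)
(f - 22*8)² = (427638/5857 - 22*8)² = (427638/5857 - 176)² = (-603194/5857)² = 363843001636/34304449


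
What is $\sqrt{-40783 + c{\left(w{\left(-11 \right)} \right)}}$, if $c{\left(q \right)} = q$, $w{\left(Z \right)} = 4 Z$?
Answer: $i \sqrt{40827} \approx 202.06 i$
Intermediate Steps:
$\sqrt{-40783 + c{\left(w{\left(-11 \right)} \right)}} = \sqrt{-40783 + 4 \left(-11\right)} = \sqrt{-40783 - 44} = \sqrt{-40827} = i \sqrt{40827}$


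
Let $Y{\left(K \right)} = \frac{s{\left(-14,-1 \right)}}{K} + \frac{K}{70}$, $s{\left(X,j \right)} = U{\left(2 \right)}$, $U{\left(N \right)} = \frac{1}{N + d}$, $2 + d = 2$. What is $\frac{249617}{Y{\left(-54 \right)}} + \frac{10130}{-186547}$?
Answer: $- \frac{176016873339850}{550500197} \approx -3.1974 \cdot 10^{5}$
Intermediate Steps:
$d = 0$ ($d = -2 + 2 = 0$)
$U{\left(N \right)} = \frac{1}{N}$ ($U{\left(N \right)} = \frac{1}{N + 0} = \frac{1}{N}$)
$s{\left(X,j \right)} = \frac{1}{2}$
$Y{\left(K \right)} = \frac{1}{2 K} + \frac{K}{70}$
$\frac{249617}{Y{\left(-54 \right)}} + \frac{10130}{-186547} = \frac{249617}{\frac{1}{70} \frac{1}{-54} \left(35 + \left(-54\right)^{2}\right)} + \frac{10130}{-186547} = \frac{249617}{\frac{1}{70} \left(- \frac{1}{54}\right) \left(35 + 2916\right)} + 10130 \left(- \frac{1}{186547}\right) = \frac{249617}{\frac{1}{70} \left(- \frac{1}{54}\right) 2951} - \frac{10130}{186547} = \frac{249617}{- \frac{2951}{3780}} - \frac{10130}{186547} = 249617 \left(- \frac{3780}{2951}\right) - \frac{10130}{186547} = - \frac{943552260}{2951} - \frac{10130}{186547} = - \frac{176016873339850}{550500197}$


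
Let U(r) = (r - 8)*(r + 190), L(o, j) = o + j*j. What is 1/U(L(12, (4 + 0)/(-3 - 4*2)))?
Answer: 14641/12229000 ≈ 0.0011972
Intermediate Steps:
L(o, j) = o + j²
U(r) = (-8 + r)*(190 + r)
1/U(L(12, (4 + 0)/(-3 - 4*2))) = 1/(-1520 + (12 + ((4 + 0)/(-3 - 4*2))²)² + 182*(12 + ((4 + 0)/(-3 - 4*2))²)) = 1/(-1520 + (12 + (4/(-3 - 8))²)² + 182*(12 + (4/(-3 - 8))²)) = 1/(-1520 + (12 + (4/(-11))²)² + 182*(12 + (4/(-11))²)) = 1/(-1520 + (12 + (4*(-1/11))²)² + 182*(12 + (4*(-1/11))²)) = 1/(-1520 + (12 + (-4/11)²)² + 182*(12 + (-4/11)²)) = 1/(-1520 + (12 + 16/121)² + 182*(12 + 16/121)) = 1/(-1520 + (1468/121)² + 182*(1468/121)) = 1/(-1520 + 2155024/14641 + 267176/121) = 1/(12229000/14641) = 14641/12229000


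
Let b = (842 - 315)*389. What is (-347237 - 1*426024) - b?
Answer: -978264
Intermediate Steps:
b = 205003 (b = 527*389 = 205003)
(-347237 - 1*426024) - b = (-347237 - 1*426024) - 1*205003 = (-347237 - 426024) - 205003 = -773261 - 205003 = -978264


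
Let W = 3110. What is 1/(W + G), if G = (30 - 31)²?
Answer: 1/3111 ≈ 0.00032144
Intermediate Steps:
G = 1 (G = (-1)² = 1)
1/(W + G) = 1/(3110 + 1) = 1/3111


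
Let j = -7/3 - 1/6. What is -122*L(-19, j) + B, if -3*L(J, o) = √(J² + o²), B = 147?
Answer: 147 + 61*√1469/3 ≈ 926.33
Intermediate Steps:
j = -5/2 (j = -7*⅓ - 1*⅙ = -7/3 - ⅙ = -5/2 ≈ -2.5000)
L(J, o) = -√(J² + o²)/3
-122*L(-19, j) + B = -(-122)*√((-19)² + (-5/2)²)/3 + 147 = -(-122)*√(361 + 25/4)/3 + 147 = -(-122)*√(1469/4)/3 + 147 = -(-122)*√1469/2/3 + 147 = -(-61)*√1469/3 + 147 = 61*√1469/3 + 147 = 147 + 61*√1469/3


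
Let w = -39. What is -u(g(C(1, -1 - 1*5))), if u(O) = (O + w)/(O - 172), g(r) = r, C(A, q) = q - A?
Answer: -46/179 ≈ -0.25698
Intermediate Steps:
u(O) = (-39 + O)/(-172 + O) (u(O) = (O - 39)/(O - 172) = (-39 + O)/(-172 + O))
-u(g(C(1, -1 - 1*5))) = -(-39 + ((-1 - 1*5) - 1*1))/(-172 + ((-1 - 1*5) - 1*1)) = -(-39 + ((-1 - 5) - 1))/(-172 + ((-1 - 5) - 1)) = -(-39 + (-6 - 1))/(-172 + (-6 - 1)) = -(-39 - 7)/(-172 - 7) = -(-46)/(-179) = -(-1)*(-46)/179 = -1*46/179 = -46/179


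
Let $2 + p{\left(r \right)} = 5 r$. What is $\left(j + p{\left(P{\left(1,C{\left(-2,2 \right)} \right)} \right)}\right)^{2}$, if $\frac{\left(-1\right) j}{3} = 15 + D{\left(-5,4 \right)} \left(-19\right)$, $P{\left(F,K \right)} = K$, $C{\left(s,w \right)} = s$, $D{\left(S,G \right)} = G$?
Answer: $29241$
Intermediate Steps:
$p{\left(r \right)} = -2 + 5 r$
$j = 183$ ($j = - 3 \left(15 + 4 \left(-19\right)\right) = - 3 \left(15 - 76\right) = \left(-3\right) \left(-61\right) = 183$)
$\left(j + p{\left(P{\left(1,C{\left(-2,2 \right)} \right)} \right)}\right)^{2} = \left(183 + \left(-2 + 5 \left(-2\right)\right)\right)^{2} = \left(183 - 12\right)^{2} = 171^{2} = 29241$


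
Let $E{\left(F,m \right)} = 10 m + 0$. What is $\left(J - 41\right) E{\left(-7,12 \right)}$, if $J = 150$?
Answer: $13080$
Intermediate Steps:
$E{\left(F,m \right)} = 10 m$
$\left(J - 41\right) E{\left(-7,12 \right)} = \left(150 - 41\right) 10 \cdot 12 = 109 \cdot 120 = 13080$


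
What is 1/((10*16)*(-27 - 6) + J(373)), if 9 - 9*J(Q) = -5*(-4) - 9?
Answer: -9/47522 ≈ -0.00018939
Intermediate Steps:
J(Q) = -2/9 (J(Q) = 1 - (-5*(-4) - 9)/9 = 1 - (20 - 9)/9 = 1 - ⅑*11 = 1 - 11/9 = -2/9)
1/((10*16)*(-27 - 6) + J(373)) = 1/((10*16)*(-27 - 6) - 2/9) = 1/(160*(-33) - 2/9) = 1/(-5280 - 2/9) = 1/(-47522/9) = -9/47522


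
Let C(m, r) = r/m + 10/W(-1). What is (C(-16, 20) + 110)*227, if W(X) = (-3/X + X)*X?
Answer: 94205/4 ≈ 23551.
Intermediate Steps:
W(X) = X*(X - 3/X) (W(X) = (X - 3/X)*X = X*(X - 3/X))
C(m, r) = -5 + r/m (C(m, r) = r/m + 10/(-3 + (-1)²) = r/m + 10/(-3 + 1) = r/m + 10/(-2) = r/m + 10*(-½) = r/m - 5 = -5 + r/m)
(C(-16, 20) + 110)*227 = ((-5 + 20/(-16)) + 110)*227 = ((-5 + 20*(-1/16)) + 110)*227 = ((-5 - 5/4) + 110)*227 = (-25/4 + 110)*227 = (415/4)*227 = 94205/4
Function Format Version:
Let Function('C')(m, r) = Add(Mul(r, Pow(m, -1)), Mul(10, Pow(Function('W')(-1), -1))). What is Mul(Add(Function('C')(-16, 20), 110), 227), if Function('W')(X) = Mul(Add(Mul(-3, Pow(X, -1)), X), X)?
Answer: Rational(94205, 4) ≈ 23551.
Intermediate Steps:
Function('W')(X) = Mul(X, Add(X, Mul(-3, Pow(X, -1)))) (Function('W')(X) = Mul(Add(X, Mul(-3, Pow(X, -1))), X) = Mul(X, Add(X, Mul(-3, Pow(X, -1)))))
Function('C')(m, r) = Add(-5, Mul(r, Pow(m, -1))) (Function('C')(m, r) = Add(Mul(r, Pow(m, -1)), Mul(10, Pow(Add(-3, Pow(-1, 2)), -1))) = Add(Mul(r, Pow(m, -1)), Mul(10, Pow(Add(-3, 1), -1))) = Add(Mul(r, Pow(m, -1)), Mul(10, Pow(-2, -1))) = Add(Mul(r, Pow(m, -1)), Mul(10, Rational(-1, 2))) = Add(Mul(r, Pow(m, -1)), -5) = Add(-5, Mul(r, Pow(m, -1))))
Mul(Add(Function('C')(-16, 20), 110), 227) = Mul(Add(Add(-5, Mul(20, Pow(-16, -1))), 110), 227) = Mul(Add(Add(-5, Mul(20, Rational(-1, 16))), 110), 227) = Mul(Add(Add(-5, Rational(-5, 4)), 110), 227) = Mul(Add(Rational(-25, 4), 110), 227) = Mul(Rational(415, 4), 227) = Rational(94205, 4)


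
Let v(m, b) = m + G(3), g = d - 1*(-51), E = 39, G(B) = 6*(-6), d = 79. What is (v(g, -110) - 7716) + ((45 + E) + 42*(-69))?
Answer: -10436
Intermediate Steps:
G(B) = -36
g = 130 (g = 79 - 1*(-51) = 79 + 51 = 130)
v(m, b) = -36 + m (v(m, b) = m - 36 = -36 + m)
(v(g, -110) - 7716) + ((45 + E) + 42*(-69)) = ((-36 + 130) - 7716) + ((45 + 39) + 42*(-69)) = (94 - 7716) + (84 - 2898) = -7622 - 2814 = -10436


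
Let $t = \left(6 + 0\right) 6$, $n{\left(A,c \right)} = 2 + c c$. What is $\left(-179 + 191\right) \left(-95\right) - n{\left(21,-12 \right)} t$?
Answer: $-6396$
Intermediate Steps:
$n{\left(A,c \right)} = 2 + c^{2}$
$t = 36$ ($t = 6 \cdot 6 = 36$)
$\left(-179 + 191\right) \left(-95\right) - n{\left(21,-12 \right)} t = \left(-179 + 191\right) \left(-95\right) - \left(2 + \left(-12\right)^{2}\right) 36 = 12 \left(-95\right) - \left(2 + 144\right) 36 = -1140 - 146 \cdot 36 = -1140 - 5256 = -6396$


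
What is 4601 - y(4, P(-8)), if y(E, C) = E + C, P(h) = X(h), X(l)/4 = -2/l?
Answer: 4596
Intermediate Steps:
X(l) = -8/l (X(l) = 4*(-2/l) = -8/l)
P(h) = -8/h
y(E, C) = C + E
4601 - y(4, P(-8)) = 4601 - (-8/(-8) + 4) = 4601 - (-8*(-⅛) + 4) = 4601 - (1 + 4) = 4601 - 1*5 = 4601 - 5 = 4596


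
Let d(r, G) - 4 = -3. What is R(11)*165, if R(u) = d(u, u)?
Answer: 165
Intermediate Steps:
d(r, G) = 1 (d(r, G) = 4 - 3 = 1)
R(u) = 1
R(11)*165 = 1*165 = 165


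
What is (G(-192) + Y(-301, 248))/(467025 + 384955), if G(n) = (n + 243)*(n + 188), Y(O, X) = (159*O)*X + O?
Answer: -11869537/851980 ≈ -13.932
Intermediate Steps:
Y(O, X) = O + 159*O*X (Y(O, X) = 159*O*X + O = O + 159*O*X)
G(n) = (188 + n)*(243 + n) (G(n) = (243 + n)*(188 + n) = (188 + n)*(243 + n))
(G(-192) + Y(-301, 248))/(467025 + 384955) = ((45684 + (-192)² + 431*(-192)) - 301*(1 + 159*248))/(467025 + 384955) = ((45684 + 36864 - 82752) - 301*(1 + 39432))/851980 = (-204 - 301*39433)*(1/851980) = (-204 - 11869333)*(1/851980) = -11869537*1/851980 = -11869537/851980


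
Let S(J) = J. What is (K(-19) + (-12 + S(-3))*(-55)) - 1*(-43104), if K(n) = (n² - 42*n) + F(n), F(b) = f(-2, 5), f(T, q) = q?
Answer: 45093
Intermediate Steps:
F(b) = 5
K(n) = 5 + n² - 42*n (K(n) = (n² - 42*n) + 5 = 5 + n² - 42*n)
(K(-19) + (-12 + S(-3))*(-55)) - 1*(-43104) = ((5 + (-19)² - 42*(-19)) + (-12 - 3)*(-55)) - 1*(-43104) = ((5 + 361 + 798) - 15*(-55)) + 43104 = (1164 + 825) + 43104 = 1989 + 43104 = 45093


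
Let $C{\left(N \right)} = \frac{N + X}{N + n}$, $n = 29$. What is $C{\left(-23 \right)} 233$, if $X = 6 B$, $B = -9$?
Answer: $- \frac{17941}{6} \approx -2990.2$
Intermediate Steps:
$X = -54$ ($X = 6 \left(-9\right) = -54$)
$C{\left(N \right)} = \frac{-54 + N}{29 + N}$ ($C{\left(N \right)} = \frac{N - 54}{N + 29} = \frac{-54 + N}{29 + N}$)
$C{\left(-23 \right)} 233 = \frac{-54 - 23}{29 - 23} \cdot 233 = \frac{1}{6} \left(-77\right) 233 = \left(- \frac{77}{6}\right) 233 = - \frac{17941}{6}$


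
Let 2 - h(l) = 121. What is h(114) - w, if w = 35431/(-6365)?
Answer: -722004/6365 ≈ -113.43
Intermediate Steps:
h(l) = -119 (h(l) = 2 - 1*121 = 2 - 121 = -119)
w = -35431/6365 (w = 35431*(-1/6365) = -35431/6365 ≈ -5.5665)
h(114) - w = -119 - 1*(-35431/6365) = -119 + 35431/6365 = -722004/6365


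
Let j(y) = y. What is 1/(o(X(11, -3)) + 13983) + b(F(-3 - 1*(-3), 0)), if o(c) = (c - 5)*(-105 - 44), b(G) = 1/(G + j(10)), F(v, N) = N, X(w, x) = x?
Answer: 3037/30350 ≈ 0.10007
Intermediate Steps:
b(G) = 1/(10 + G) (b(G) = 1/(G + 10) = 1/(10 + G))
o(c) = 745 - 149*c (o(c) = (-5 + c)*(-149) = 745 - 149*c)
1/(o(X(11, -3)) + 13983) + b(F(-3 - 1*(-3), 0)) = 1/((745 - 149*(-3)) + 13983) + 1/(10 + 0) = 1/((745 + 447) + 13983) + 1/10 = 1/(1192 + 13983) + ⅒ = 1/15175 + ⅒ = 3037/30350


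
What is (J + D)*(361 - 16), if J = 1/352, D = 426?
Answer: 51733785/352 ≈ 1.4697e+5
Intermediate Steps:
J = 1/352 ≈ 0.0028409
(J + D)*(361 - 16) = (1/352 + 426)*(361 - 16) = (149953/352)*345 = 51733785/352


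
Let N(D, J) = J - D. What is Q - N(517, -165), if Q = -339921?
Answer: -339239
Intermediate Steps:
Q - N(517, -165) = -339921 - (-165 - 1*517) = -339921 - (-165 - 517) = -339921 - 1*(-682) = -339921 + 682 = -339239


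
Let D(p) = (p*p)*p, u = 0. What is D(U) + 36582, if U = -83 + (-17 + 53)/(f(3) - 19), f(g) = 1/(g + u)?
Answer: -1580533261/2744 ≈ -5.7600e+5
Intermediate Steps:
f(g) = 1/g (f(g) = 1/(g + 0) = 1/g)
U = -1189/14 (U = -83 + (-17 + 53)/(1/3 - 19) = -83 + 36/(⅓ - 19) = -83 + 36/(-56/3) = -83 + 36*(-3/56) = -83 - 27/14 = -1189/14 ≈ -84.929)
D(p) = p³ (D(p) = p²*p = p³)
D(U) + 36582 = (-1189/14)³ + 36582 = -1680914269/2744 + 36582 = -1580533261/2744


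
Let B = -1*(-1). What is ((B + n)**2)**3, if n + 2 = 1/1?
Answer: 0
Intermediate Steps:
B = 1
n = -1 (n = -2 + 1/1 = -2 + 1*1 = -2 + 1 = -1)
((B + n)**2)**3 = ((1 - 1)**2)**3 = (0**2)**3 = 0**3 = 0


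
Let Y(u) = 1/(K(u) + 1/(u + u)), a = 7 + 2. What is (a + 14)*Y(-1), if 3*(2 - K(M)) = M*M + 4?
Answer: -138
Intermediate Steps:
K(M) = 2/3 - M**2/3 (K(M) = 2 - (M*M + 4)/3 = 2 - (M**2 + 4)/3 = 2 - (4 + M**2)/3 = 2 + (-4/3 - M**2/3) = 2/3 - M**2/3)
a = 9
Y(u) = 1/(2/3 + 1/(2*u) - u**2/3) (Y(u) = 1/((2/3 - u**2/3) + 1/(u + u)) = 1/((2/3 - u**2/3) + 1/(2*u)) = 1/(2/3 + 1/(2*u) - u**2/3))
(a + 14)*Y(-1) = (9 + 14)*(-6*(-1)/(-3 + 2*(-1)*(-2 + (-1)**2))) = 23*(-6*(-1)/(-3 + 2*(-1)*(-2 + 1))) = 23*(-6*(-1)/(-3 + 2*(-1)*(-1))) = 23*(-6*(-1)/(-3 + 2)) = 23*(-6*(-1)/(-1)) = 23*(-6*(-1)*(-1)) = 23*(-6) = -138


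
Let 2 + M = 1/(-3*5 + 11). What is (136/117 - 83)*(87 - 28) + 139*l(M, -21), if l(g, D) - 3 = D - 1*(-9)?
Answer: -711292/117 ≈ -6079.4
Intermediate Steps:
M = -9/4 (M = -2 + 1/(-3*5 + 11) = -2 + 1/(-15 + 11) = -2 + 1/(-4) = -2 - ¼ = -9/4 ≈ -2.2500)
l(g, D) = 12 + D (l(g, D) = 3 + (D - 1*(-9)) = 3 + (D + 9) = 3 + (9 + D) = 12 + D)
(136/117 - 83)*(87 - 28) + 139*l(M, -21) = (136/117 - 83)*(87 - 28) + 139*(12 - 21) = (136*(1/117) - 83)*59 + 139*(-9) = (136/117 - 83)*59 - 1251 = -9575/117*59 - 1251 = -564925/117 - 1251 = -711292/117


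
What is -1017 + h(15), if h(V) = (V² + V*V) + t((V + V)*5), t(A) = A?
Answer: -417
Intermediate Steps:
h(V) = 2*V² + 10*V (h(V) = (V² + V*V) + (V + V)*5 = (V² + V²) + (2*V)*5 = 2*V² + 10*V)
-1017 + h(15) = -1017 + 2*15*(5 + 15) = -1017 + 2*15*20 = -1017 + 600 = -417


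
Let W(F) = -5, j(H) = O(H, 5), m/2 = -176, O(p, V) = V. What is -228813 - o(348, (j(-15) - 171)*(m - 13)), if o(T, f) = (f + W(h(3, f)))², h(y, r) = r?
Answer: -3670771038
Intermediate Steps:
m = -352 (m = 2*(-176) = -352)
j(H) = 5
o(T, f) = (-5 + f)² (o(T, f) = (f - 5)² = (-5 + f)²)
-228813 - o(348, (j(-15) - 171)*(m - 13)) = -228813 - (-5 + (5 - 171)*(-352 - 13))² = -228813 - (-5 - 166*(-365))² = -228813 - (-5 + 60590)² = -228813 - 1*60585² = -228813 - 1*3670542225 = -228813 - 3670542225 = -3670771038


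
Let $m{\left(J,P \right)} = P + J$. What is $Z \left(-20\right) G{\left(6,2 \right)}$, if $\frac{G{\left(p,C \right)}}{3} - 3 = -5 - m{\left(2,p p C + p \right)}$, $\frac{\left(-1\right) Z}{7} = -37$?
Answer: $1274280$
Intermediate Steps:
$Z = 259$ ($Z = \left(-7\right) \left(-37\right) = 259$)
$m{\left(J,P \right)} = J + P$
$G{\left(p,C \right)} = -12 - 3 p - 3 C p^{2}$ ($G{\left(p,C \right)} = 9 + 3 \left(-5 - \left(2 + \left(p p C + p\right)\right)\right) = 9 + 3 \left(-5 - \left(2 + \left(p^{2} C + p\right)\right)\right) = 9 + 3 \left(-5 - \left(2 + \left(C p^{2} + p\right)\right)\right) = 9 + 3 \left(-5 - \left(2 + \left(p + C p^{2}\right)\right)\right) = 9 + 3 \left(-5 - \left(2 + p + C p^{2}\right)\right) = 9 + 3 \left(-7 - p - C p^{2}\right) = 9 - \left(21 + 3 p + 3 C p^{2}\right) = -12 - 3 p - 3 C p^{2}$)
$Z \left(-20\right) G{\left(6,2 \right)} = 259 \left(-20\right) \left(-12 - 18 \left(1 + 2 \cdot 6\right)\right) = - 5180 \left(-12 - 18 \left(1 + 12\right)\right) = - 5180 \left(-12 - 18 \cdot 13\right) = - 5180 \left(-12 - 234\right) = \left(-5180\right) \left(-246\right) = 1274280$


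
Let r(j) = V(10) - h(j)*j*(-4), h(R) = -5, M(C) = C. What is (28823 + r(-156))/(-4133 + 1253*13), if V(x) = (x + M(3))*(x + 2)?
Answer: 32099/12156 ≈ 2.6406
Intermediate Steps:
V(x) = (2 + x)*(3 + x) (V(x) = (x + 3)*(x + 2) = (3 + x)*(2 + x) = (2 + x)*(3 + x))
r(j) = 156 - 20*j (r(j) = (6 + 10**2 + 5*10) - (-5*j)*(-4) = (6 + 100 + 50) - 20*j = 156 - 20*j)
(28823 + r(-156))/(-4133 + 1253*13) = (28823 + (156 - 20*(-156)))/(-4133 + 1253*13) = (28823 + (156 + 3120))/(-4133 + 16289) = (28823 + 3276)/12156 = 32099*(1/12156) = 32099/12156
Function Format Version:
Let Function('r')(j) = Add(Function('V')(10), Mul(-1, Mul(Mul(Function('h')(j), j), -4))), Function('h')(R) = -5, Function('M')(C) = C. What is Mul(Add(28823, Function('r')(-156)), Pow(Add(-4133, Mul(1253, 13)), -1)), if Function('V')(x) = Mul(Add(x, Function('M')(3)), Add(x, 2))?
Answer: Rational(32099, 12156) ≈ 2.6406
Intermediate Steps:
Function('V')(x) = Mul(Add(2, x), Add(3, x)) (Function('V')(x) = Mul(Add(x, 3), Add(x, 2)) = Mul(Add(3, x), Add(2, x)) = Mul(Add(2, x), Add(3, x)))
Function('r')(j) = Add(156, Mul(-20, j)) (Function('r')(j) = Add(Add(6, Pow(10, 2), Mul(5, 10)), Mul(-1, Mul(Mul(-5, j), -4))) = Add(Add(6, 100, 50), Mul(-1, Mul(20, j))) = Add(156, Mul(-20, j)))
Mul(Add(28823, Function('r')(-156)), Pow(Add(-4133, Mul(1253, 13)), -1)) = Mul(Add(28823, Add(156, Mul(-20, -156))), Pow(Add(-4133, Mul(1253, 13)), -1)) = Mul(Add(28823, Add(156, 3120)), Pow(Add(-4133, 16289), -1)) = Mul(Add(28823, 3276), Pow(12156, -1)) = Mul(32099, Rational(1, 12156)) = Rational(32099, 12156)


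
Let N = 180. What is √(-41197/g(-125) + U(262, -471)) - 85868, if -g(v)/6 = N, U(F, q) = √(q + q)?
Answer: -85868 + √(1235910 + 32400*I*√942)/180 ≈ -85861.0 + 2.3254*I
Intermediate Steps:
U(F, q) = √2*√q (U(F, q) = √(2*q) = √2*√q)
g(v) = -1080 (g(v) = -6*180 = -1080)
√(-41197/g(-125) + U(262, -471)) - 85868 = √(-41197/(-1080) + √2*√(-471)) - 85868 = √(-41197*(-1/1080) + √2*(I*√471)) - 85868 = √(41197/1080 + I*√942) - 85868 = -85868 + √(41197/1080 + I*√942)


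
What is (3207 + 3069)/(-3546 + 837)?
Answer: -2092/903 ≈ -2.3167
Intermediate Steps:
(3207 + 3069)/(-3546 + 837) = 6276/(-2709) = 6276*(-1/2709) = -2092/903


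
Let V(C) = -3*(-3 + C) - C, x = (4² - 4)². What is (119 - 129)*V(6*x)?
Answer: 34470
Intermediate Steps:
x = 144 (x = (16 - 4)² = 12² = 144)
V(C) = 9 - 4*C (V(C) = (9 - 3*C) - C = 9 - 4*C)
(119 - 129)*V(6*x) = (119 - 129)*(9 - 24*144) = -10*(9 - 4*864) = -10*(9 - 3456) = -10*(-3447) = 34470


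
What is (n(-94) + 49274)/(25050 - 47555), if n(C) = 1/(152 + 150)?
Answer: -14880749/6796510 ≈ -2.1895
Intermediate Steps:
n(C) = 1/302
(n(-94) + 49274)/(25050 - 47555) = (1/302 + 49274)/(25050 - 47555) = (14880749/302)/(-22505) = (14880749/302)*(-1/22505) = -14880749/6796510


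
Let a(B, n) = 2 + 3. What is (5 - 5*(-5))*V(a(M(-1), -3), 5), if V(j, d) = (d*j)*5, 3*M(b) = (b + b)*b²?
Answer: 3750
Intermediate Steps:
M(b) = 2*b³/3 (M(b) = ((b + b)*b²)/3 = ((2*b)*b²)/3 = (2*b³)/3 = 2*b³/3)
a(B, n) = 5
V(j, d) = 5*d*j
(5 - 5*(-5))*V(a(M(-1), -3), 5) = (5 - 5*(-5))*(5*5*5) = (5 + 25)*125 = 30*125 = 3750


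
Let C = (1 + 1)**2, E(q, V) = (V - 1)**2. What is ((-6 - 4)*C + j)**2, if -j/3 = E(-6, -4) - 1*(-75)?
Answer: 115600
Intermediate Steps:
E(q, V) = (-1 + V)**2
C = 4 (C = 2**2 = 4)
j = -300 (j = -3*((-1 - 4)**2 - 1*(-75)) = -3*((-5)**2 + 75) = -3*(25 + 75) = -3*100 = -300)
((-6 - 4)*C + j)**2 = ((-6 - 4)*4 - 300)**2 = (-10*4 - 300)**2 = (-40 - 300)**2 = (-340)**2 = 115600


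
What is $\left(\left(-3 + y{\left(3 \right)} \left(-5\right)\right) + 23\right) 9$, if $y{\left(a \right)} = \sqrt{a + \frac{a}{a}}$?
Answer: $90$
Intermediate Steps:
$y{\left(a \right)} = \sqrt{1 + a}$ ($y{\left(a \right)} = \sqrt{a + 1} = \sqrt{1 + a}$)
$\left(\left(-3 + y{\left(3 \right)} \left(-5\right)\right) + 23\right) 9 = \left(\left(-3 + \sqrt{1 + 3} \left(-5\right)\right) + 23\right) 9 = \left(\left(-3 + \sqrt{4} \left(-5\right)\right) + 23\right) 9 = \left(\left(-3 + 2 \left(-5\right)\right) + 23\right) 9 = \left(\left(-3 - 10\right) + 23\right) 9 = \left(-13 + 23\right) 9 = 10 \cdot 9 = 90$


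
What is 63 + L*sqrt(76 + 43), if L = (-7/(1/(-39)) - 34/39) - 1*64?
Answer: 63 + 8117*sqrt(119)/39 ≈ 2333.4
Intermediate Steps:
L = 8117/39 (L = (-7/(-1/39) - 34*1/39) - 64 = (-7*(-39) - 34/39) - 64 = (273 - 34/39) - 64 = 10613/39 - 64 = 8117/39 ≈ 208.13)
63 + L*sqrt(76 + 43) = 63 + 8117*sqrt(76 + 43)/39 = 63 + 8117*sqrt(119)/39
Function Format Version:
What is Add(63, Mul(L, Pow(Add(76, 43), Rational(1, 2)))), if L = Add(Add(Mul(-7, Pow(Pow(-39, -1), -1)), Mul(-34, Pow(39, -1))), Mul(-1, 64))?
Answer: Add(63, Mul(Rational(8117, 39), Pow(119, Rational(1, 2)))) ≈ 2333.4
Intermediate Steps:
L = Rational(8117, 39) (L = Add(Add(Mul(-7, Pow(Rational(-1, 39), -1)), Mul(-34, Rational(1, 39))), -64) = Add(Add(Mul(-7, -39), Rational(-34, 39)), -64) = Add(Add(273, Rational(-34, 39)), -64) = Add(Rational(10613, 39), -64) = Rational(8117, 39) ≈ 208.13)
Add(63, Mul(L, Pow(Add(76, 43), Rational(1, 2)))) = Add(63, Mul(Rational(8117, 39), Pow(Add(76, 43), Rational(1, 2)))) = Add(63, Mul(Rational(8117, 39), Pow(119, Rational(1, 2))))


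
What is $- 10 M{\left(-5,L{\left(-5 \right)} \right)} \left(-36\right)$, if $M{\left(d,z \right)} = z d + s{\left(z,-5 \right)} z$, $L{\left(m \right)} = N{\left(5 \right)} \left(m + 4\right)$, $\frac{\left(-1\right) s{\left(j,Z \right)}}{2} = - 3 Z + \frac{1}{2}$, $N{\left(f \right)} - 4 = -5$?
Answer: $-12960$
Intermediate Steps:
$N{\left(f \right)} = -1$ ($N{\left(f \right)} = 4 - 5 = -1$)
$s{\left(j,Z \right)} = -1 + 6 Z$ ($s{\left(j,Z \right)} = - 2 \left(- 3 Z + \frac{1}{2}\right) = - 2 \left(\frac{1}{2} - 3 Z\right) = -1 + 6 Z$)
$L{\left(m \right)} = -4 - m$ ($L{\left(m \right)} = - (m + 4) = - (4 + m) = -4 - m$)
$M{\left(d,z \right)} = - 31 z + d z$ ($M{\left(d,z \right)} = z d + \left(-1 + 6 \left(-5\right)\right) z = d z + \left(-1 - 30\right) z = d z - 31 z = - 31 z + d z$)
$- 10 M{\left(-5,L{\left(-5 \right)} \right)} \left(-36\right) = - 10 \left(-4 - -5\right) \left(-31 - 5\right) \left(-36\right) = - 10 \left(-4 + 5\right) \left(-36\right) \left(-36\right) = - 10 \cdot 1 \left(-36\right) \left(-36\right) = \left(-10\right) \left(-36\right) \left(-36\right) = 360 \left(-36\right) = -12960$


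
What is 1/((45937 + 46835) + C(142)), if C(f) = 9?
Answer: 1/92781 ≈ 1.0778e-5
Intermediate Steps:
1/((45937 + 46835) + C(142)) = 1/((45937 + 46835) + 9) = 1/(92772 + 9) = 1/92781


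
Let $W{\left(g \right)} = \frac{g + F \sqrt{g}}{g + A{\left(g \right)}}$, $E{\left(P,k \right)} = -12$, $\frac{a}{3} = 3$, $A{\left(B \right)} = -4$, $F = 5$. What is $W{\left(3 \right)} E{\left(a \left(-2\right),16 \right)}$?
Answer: $36 + 60 \sqrt{3} \approx 139.92$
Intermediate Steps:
$a = 9$ ($a = 3 \cdot 3 = 9$)
$W{\left(g \right)} = \frac{g + 5 \sqrt{g}}{-4 + g}$ ($W{\left(g \right)} = \frac{g + 5 \sqrt{g}}{g - 4} = \frac{g + 5 \sqrt{g}}{-4 + g}$)
$W{\left(3 \right)} E{\left(a \left(-2\right),16 \right)} = \frac{3 + 5 \sqrt{3}}{-4 + 3} \left(-12\right) = \frac{3 + 5 \sqrt{3}}{-1} \left(-12\right) = - (3 + 5 \sqrt{3}) \left(-12\right) = \left(-3 - 5 \sqrt{3}\right) \left(-12\right) = 36 + 60 \sqrt{3}$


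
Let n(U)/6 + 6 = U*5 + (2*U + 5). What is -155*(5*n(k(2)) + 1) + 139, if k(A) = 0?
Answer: 4634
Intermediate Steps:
n(U) = -6 + 42*U (n(U) = -36 + 6*(U*5 + (2*U + 5)) = -36 + 6*(5*U + (5 + 2*U)) = -36 + 6*(5 + 7*U) = -36 + (30 + 42*U) = -6 + 42*U)
-155*(5*n(k(2)) + 1) + 139 = -155*(5*(-6 + 42*0) + 1) + 139 = -155*(5*(-6 + 0) + 1) + 139 = -155*(5*(-6) + 1) + 139 = -155*(-30 + 1) + 139 = -155*(-29) + 139 = 4495 + 139 = 4634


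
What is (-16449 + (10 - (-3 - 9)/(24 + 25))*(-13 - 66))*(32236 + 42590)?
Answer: -63277280334/49 ≈ -1.2914e+9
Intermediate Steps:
(-16449 + (10 - (-3 - 9)/(24 + 25))*(-13 - 66))*(32236 + 42590) = (-16449 + (10 - (-12)/49)*(-79))*74826 = (-16449 + (10 - 1*(-12/49))*(-79))*74826 = (-16449 + (10 + 12/49)*(-79))*74826 = (-16449 + (502/49)*(-79))*74826 = (-16449 - 39658/49)*74826 = -845659/49*74826 = -63277280334/49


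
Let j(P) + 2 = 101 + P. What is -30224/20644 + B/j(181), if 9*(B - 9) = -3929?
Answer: -4862581/1625715 ≈ -2.9910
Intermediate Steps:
j(P) = 99 + P (j(P) = -2 + (101 + P) = 99 + P)
B = -3848/9 (B = 9 + (⅑)*(-3929) = 9 - 3929/9 = -3848/9 ≈ -427.56)
-30224/20644 + B/j(181) = -30224/20644 - 3848/(9*(99 + 181)) = -30224*1/20644 - 3848/9/280 = -7556/5161 - 3848/9*1/280 = -7556/5161 - 481/315 = -4862581/1625715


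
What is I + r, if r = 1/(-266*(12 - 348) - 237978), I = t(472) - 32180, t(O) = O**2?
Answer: 28324135607/148602 ≈ 1.9060e+5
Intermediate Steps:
I = 190604 (I = 472**2 - 32180 = 222784 - 32180 = 190604)
r = -1/148602 (r = 1/(-266*(-336) - 237978) = 1/(89376 - 237978) = 1/(-148602) = -1/148602 ≈ -6.7294e-6)
I + r = 190604 - 1/148602 = 28324135607/148602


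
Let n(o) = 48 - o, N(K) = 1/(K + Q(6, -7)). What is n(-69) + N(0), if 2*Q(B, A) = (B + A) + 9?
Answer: 469/4 ≈ 117.25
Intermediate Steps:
Q(B, A) = 9/2 + A/2 + B/2 (Q(B, A) = ((B + A) + 9)/2 = ((A + B) + 9)/2 = (9 + A + B)/2 = 9/2 + A/2 + B/2)
N(K) = 1/(4 + K) (N(K) = 1/(K + (9/2 + (1/2)*(-7) + (1/2)*6)) = 1/(K + (9/2 - 7/2 + 3)) = 1/(K + 4) = 1/(4 + K))
n(-69) + N(0) = (48 - 1*(-69)) + 1/(4 + 0) = (48 + 69) + 1/4 = 117 + 1/4 = 469/4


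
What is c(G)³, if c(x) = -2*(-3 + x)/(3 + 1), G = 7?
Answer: -8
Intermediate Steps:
c(x) = 3/2 - x/2 (c(x) = -2*(-3 + x)/4 = -2*(-¾ + x/4) = 3/2 - x/2)
c(G)³ = (3/2 - ½*7)³ = (3/2 - 7/2)³ = (-2)³ = -8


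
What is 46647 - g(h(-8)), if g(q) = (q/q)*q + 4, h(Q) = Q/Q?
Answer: 46642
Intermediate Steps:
h(Q) = 1
g(q) = 4 + q (g(q) = 1*q + 4 = q + 4 = 4 + q)
46647 - g(h(-8)) = 46647 - (4 + 1) = 46647 - 1*5 = 46647 - 5 = 46642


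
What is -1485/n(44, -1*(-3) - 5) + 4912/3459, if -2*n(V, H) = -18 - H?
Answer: -5097319/27672 ≈ -184.20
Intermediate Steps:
n(V, H) = 9 + H/2 (n(V, H) = -(-18 - H)/2 = 9 + H/2)
-1485/n(44, -1*(-3) - 5) + 4912/3459 = -1485/(9 + (-1*(-3) - 5)/2) + 4912/3459 = -1485/(9 + (3 - 5)/2) + 4912*(1/3459) = -1485/(9 + (½)*(-2)) + 4912/3459 = -1485/(9 - 1) + 4912/3459 = -1485/8 + 4912/3459 = -5097319/27672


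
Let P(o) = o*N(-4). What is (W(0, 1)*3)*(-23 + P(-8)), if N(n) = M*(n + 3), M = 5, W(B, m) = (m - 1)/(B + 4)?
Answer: 0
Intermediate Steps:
W(B, m) = (-1 + m)/(4 + B)
N(n) = 15 + 5*n (N(n) = 5*(n + 3) = 5*(3 + n) = 15 + 5*n)
P(o) = -5*o (P(o) = o*(15 + 5*(-4)) = o*(15 - 20) = o*(-5) = -5*o)
(W(0, 1)*3)*(-23 + P(-8)) = (((-1 + 1)/(4 + 0))*3)*(-23 - 5*(-8)) = ((0/4)*3)*(-23 + 40) = (((¼)*0)*3)*17 = (0*3)*17 = 0*17 = 0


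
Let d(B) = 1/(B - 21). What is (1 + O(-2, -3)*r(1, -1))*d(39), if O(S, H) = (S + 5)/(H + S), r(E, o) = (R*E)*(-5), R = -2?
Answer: -5/18 ≈ -0.27778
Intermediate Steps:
d(B) = 1/(-21 + B)
r(E, o) = 10*E (r(E, o) = -2*E*(-5) = 10*E)
O(S, H) = (5 + S)/(H + S)
(1 + O(-2, -3)*r(1, -1))*d(39) = (1 + ((5 - 2)/(-3 - 2))*(10*1))/(-21 + 39) = (1 + (3/(-5))*10)/18 = (1 - 1/5*3*10)*(1/18) = (1 - 3/5*10)*(1/18) = (1 - 6)*(1/18) = -5*1/18 = -5/18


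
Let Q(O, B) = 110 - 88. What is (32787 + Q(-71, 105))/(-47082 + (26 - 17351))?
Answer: -4687/9201 ≈ -0.50940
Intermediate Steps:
Q(O, B) = 22
(32787 + Q(-71, 105))/(-47082 + (26 - 17351)) = (32787 + 22)/(-47082 + (26 - 17351)) = 32809/(-47082 - 17325) = 32809/(-64407) = 32809*(-1/64407) = -4687/9201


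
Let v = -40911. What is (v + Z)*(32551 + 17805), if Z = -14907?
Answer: -2810771208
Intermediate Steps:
(v + Z)*(32551 + 17805) = (-40911 - 14907)*(32551 + 17805) = -55818*50356 = -2810771208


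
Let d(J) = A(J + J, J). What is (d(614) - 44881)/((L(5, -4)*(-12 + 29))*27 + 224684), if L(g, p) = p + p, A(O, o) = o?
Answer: -44267/221012 ≈ -0.20029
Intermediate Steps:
L(g, p) = 2*p
d(J) = J
(d(614) - 44881)/((L(5, -4)*(-12 + 29))*27 + 224684) = (614 - 44881)/(((2*(-4))*(-12 + 29))*27 + 224684) = -44267/(-8*17*27 + 224684) = -44267/(-136*27 + 224684) = -44267/(-3672 + 224684) = -44267/221012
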